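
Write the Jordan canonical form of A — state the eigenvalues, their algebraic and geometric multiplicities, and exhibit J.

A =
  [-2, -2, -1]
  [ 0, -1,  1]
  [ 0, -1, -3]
J_3(-2)

The characteristic polynomial is
  det(x·I − A) = x^3 + 6*x^2 + 12*x + 8 = (x + 2)^3

Eigenvalues and multiplicities (the geometric multiplicity of λ is n − rank(A − λI), which equals the number of Jordan blocks for λ):
  λ = -2: algebraic multiplicity = 3, geometric multiplicity = 1

Determining the block sizes for each eigenvalue:
  λ = -2: one block (gm = 1), so the single block has size am = 3 → block sizes [3]

Assembling the blocks gives a Jordan form
J =
  [-2,  1,  0]
  [ 0, -2,  1]
  [ 0,  0, -2]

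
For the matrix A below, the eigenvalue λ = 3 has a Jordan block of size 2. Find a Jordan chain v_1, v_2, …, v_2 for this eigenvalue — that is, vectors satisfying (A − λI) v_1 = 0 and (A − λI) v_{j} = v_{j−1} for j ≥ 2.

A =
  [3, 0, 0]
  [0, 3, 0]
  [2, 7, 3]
A Jordan chain for λ = 3 of length 2:
v_1 = (0, 0, 2)ᵀ
v_2 = (1, 0, 0)ᵀ

Let N = A − (3)·I. We want v_2 with N^2 v_2 = 0 but N^1 v_2 ≠ 0; then v_{j-1} := N · v_j for j = 2, …, 2.

Pick v_2 = (1, 0, 0)ᵀ.
Then v_1 = N · v_2 = (0, 0, 2)ᵀ.

Sanity check: (A − (3)·I) v_1 = (0, 0, 0)ᵀ = 0. ✓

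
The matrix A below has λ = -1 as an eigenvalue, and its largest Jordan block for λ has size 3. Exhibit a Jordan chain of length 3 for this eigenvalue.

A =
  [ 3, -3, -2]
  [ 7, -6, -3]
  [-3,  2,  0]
A Jordan chain for λ = -1 of length 3:
v_1 = (1, 2, -1)ᵀ
v_2 = (4, 7, -3)ᵀ
v_3 = (1, 0, 0)ᵀ

Let N = A − (-1)·I. We want v_3 with N^3 v_3 = 0 but N^2 v_3 ≠ 0; then v_{j-1} := N · v_j for j = 3, …, 2.

Pick v_3 = (1, 0, 0)ᵀ.
Then v_2 = N · v_3 = (4, 7, -3)ᵀ.
Then v_1 = N · v_2 = (1, 2, -1)ᵀ.

Sanity check: (A − (-1)·I) v_1 = (0, 0, 0)ᵀ = 0. ✓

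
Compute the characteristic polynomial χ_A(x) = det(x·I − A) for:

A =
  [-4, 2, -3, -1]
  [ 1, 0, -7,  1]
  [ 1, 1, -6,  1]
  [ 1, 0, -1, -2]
x^4 + 12*x^3 + 54*x^2 + 108*x + 81

Expanding det(x·I − A) (e.g. by cofactor expansion or by noting that A is similar to its Jordan form J, which has the same characteristic polynomial as A) gives
  χ_A(x) = x^4 + 12*x^3 + 54*x^2 + 108*x + 81
which factors as (x + 3)^4. The eigenvalues (with algebraic multiplicities) are λ = -3 with multiplicity 4.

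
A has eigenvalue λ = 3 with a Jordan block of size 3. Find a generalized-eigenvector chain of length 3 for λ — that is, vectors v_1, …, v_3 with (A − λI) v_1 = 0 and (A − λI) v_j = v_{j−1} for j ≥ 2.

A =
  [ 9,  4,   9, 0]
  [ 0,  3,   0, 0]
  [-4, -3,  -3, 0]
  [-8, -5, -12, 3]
A Jordan chain for λ = 3 of length 3:
v_1 = (-3, 0, 2, 4)ᵀ
v_2 = (4, 0, -3, -5)ᵀ
v_3 = (0, 1, 0, 0)ᵀ

Let N = A − (3)·I. We want v_3 with N^3 v_3 = 0 but N^2 v_3 ≠ 0; then v_{j-1} := N · v_j for j = 3, …, 2.

Pick v_3 = (0, 1, 0, 0)ᵀ.
Then v_2 = N · v_3 = (4, 0, -3, -5)ᵀ.
Then v_1 = N · v_2 = (-3, 0, 2, 4)ᵀ.

Sanity check: (A − (3)·I) v_1 = (0, 0, 0, 0)ᵀ = 0. ✓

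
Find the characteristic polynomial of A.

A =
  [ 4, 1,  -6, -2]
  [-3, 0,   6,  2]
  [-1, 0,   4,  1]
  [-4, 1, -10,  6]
x^4 - 14*x^3 + 61*x^2 - 84*x + 36

Expanding det(x·I − A) (e.g. by cofactor expansion or by noting that A is similar to its Jordan form J, which has the same characteristic polynomial as A) gives
  χ_A(x) = x^4 - 14*x^3 + 61*x^2 - 84*x + 36
which factors as (x - 6)^2*(x - 1)^2. The eigenvalues (with algebraic multiplicities) are λ = 1 with multiplicity 2, λ = 6 with multiplicity 2.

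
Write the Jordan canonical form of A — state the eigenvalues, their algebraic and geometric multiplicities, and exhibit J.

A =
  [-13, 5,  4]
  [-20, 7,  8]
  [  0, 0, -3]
J_2(-3) ⊕ J_1(-3)

The characteristic polynomial is
  det(x·I − A) = x^3 + 9*x^2 + 27*x + 27 = (x + 3)^3

Eigenvalues and multiplicities (the geometric multiplicity of λ is n − rank(A − λI), which equals the number of Jordan blocks for λ):
  λ = -3: algebraic multiplicity = 3, geometric multiplicity = 2

Determining the block sizes for each eigenvalue:
  λ = -3: 2 blocks summing to 3 forces exactly one block of size 2 and the rest size 1 → block sizes [2, 1]

Assembling the blocks gives a Jordan form
J =
  [-3,  1,  0]
  [ 0, -3,  0]
  [ 0,  0, -3]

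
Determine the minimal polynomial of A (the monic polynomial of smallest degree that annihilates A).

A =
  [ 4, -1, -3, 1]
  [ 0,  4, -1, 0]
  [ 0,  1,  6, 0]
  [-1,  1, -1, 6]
x^2 - 10*x + 25

The characteristic polynomial is χ_A(x) = (x - 5)^4, so the eigenvalues are known. The minimal polynomial is
  m_A(x) = Π_λ (x − λ)^{k_λ}
where k_λ is the size of the *largest* Jordan block for λ (equivalently, the smallest k with (A − λI)^k v = 0 for every generalised eigenvector v of λ).

  λ = 5: largest Jordan block has size 2, contributing (x − 5)^2

So m_A(x) = (x - 5)^2 = x^2 - 10*x + 25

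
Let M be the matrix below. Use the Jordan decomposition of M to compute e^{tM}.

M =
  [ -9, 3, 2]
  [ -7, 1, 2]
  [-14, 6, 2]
e^{tM} =
  [-7*t*exp(-2*t) + exp(-2*t), 3*t*exp(-2*t), 2*t*exp(-2*t)]
  [-7*t*exp(-2*t), 3*t*exp(-2*t) + exp(-2*t), 2*t*exp(-2*t)]
  [-14*t*exp(-2*t), 6*t*exp(-2*t), 4*t*exp(-2*t) + exp(-2*t)]

Strategy: write M = P · J · P⁻¹ where J is a Jordan canonical form, so e^{tM} = P · e^{tJ} · P⁻¹, and e^{tJ} can be computed block-by-block.

M has Jordan form
J =
  [-2,  1,  0]
  [ 0, -2,  0]
  [ 0,  0, -2]
(up to reordering of blocks).

Per-block formulas:
  For a 2×2 Jordan block J_2(-2): exp(t · J_2(-2)) = e^(-2t)·(I + t·N), where N is the 2×2 nilpotent shift.
  For a 1×1 block at λ = -2: exp(t · [-2]) = [e^(-2t)].

After assembling e^{tJ} and conjugating by P, we get:

e^{tM} =
  [-7*t*exp(-2*t) + exp(-2*t), 3*t*exp(-2*t), 2*t*exp(-2*t)]
  [-7*t*exp(-2*t), 3*t*exp(-2*t) + exp(-2*t), 2*t*exp(-2*t)]
  [-14*t*exp(-2*t), 6*t*exp(-2*t), 4*t*exp(-2*t) + exp(-2*t)]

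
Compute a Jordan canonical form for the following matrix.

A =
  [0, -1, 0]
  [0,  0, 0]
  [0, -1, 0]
J_2(0) ⊕ J_1(0)

The characteristic polynomial is
  det(x·I − A) = x^3

Eigenvalues and multiplicities (the geometric multiplicity of λ is n − rank(A − λI), which equals the number of Jordan blocks for λ):
  λ = 0: algebraic multiplicity = 3, geometric multiplicity = 2

Determining the block sizes for each eigenvalue:
  λ = 0: 2 blocks summing to 3 forces exactly one block of size 2 and the rest size 1 → block sizes [2, 1]

Assembling the blocks gives a Jordan form
J =
  [0, 1, 0]
  [0, 0, 0]
  [0, 0, 0]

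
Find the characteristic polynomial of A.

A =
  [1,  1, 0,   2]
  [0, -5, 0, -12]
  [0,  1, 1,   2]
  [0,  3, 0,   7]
x^4 - 4*x^3 + 6*x^2 - 4*x + 1

Expanding det(x·I − A) (e.g. by cofactor expansion or by noting that A is similar to its Jordan form J, which has the same characteristic polynomial as A) gives
  χ_A(x) = x^4 - 4*x^3 + 6*x^2 - 4*x + 1
which factors as (x - 1)^4. The eigenvalues (with algebraic multiplicities) are λ = 1 with multiplicity 4.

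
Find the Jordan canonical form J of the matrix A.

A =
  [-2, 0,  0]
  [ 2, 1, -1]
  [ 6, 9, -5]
J_2(-2) ⊕ J_1(-2)

The characteristic polynomial is
  det(x·I − A) = x^3 + 6*x^2 + 12*x + 8 = (x + 2)^3

Eigenvalues and multiplicities (the geometric multiplicity of λ is n − rank(A − λI), which equals the number of Jordan blocks for λ):
  λ = -2: algebraic multiplicity = 3, geometric multiplicity = 2

Determining the block sizes for each eigenvalue:
  λ = -2: 2 blocks summing to 3 forces exactly one block of size 2 and the rest size 1 → block sizes [2, 1]

Assembling the blocks gives a Jordan form
J =
  [-2,  1,  0]
  [ 0, -2,  0]
  [ 0,  0, -2]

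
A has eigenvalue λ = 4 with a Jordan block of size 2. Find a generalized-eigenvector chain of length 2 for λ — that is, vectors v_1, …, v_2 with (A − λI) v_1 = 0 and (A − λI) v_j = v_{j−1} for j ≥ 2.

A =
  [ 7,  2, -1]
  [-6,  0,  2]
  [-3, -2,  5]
A Jordan chain for λ = 4 of length 2:
v_1 = (3, -6, -3)ᵀ
v_2 = (1, 0, 0)ᵀ

Let N = A − (4)·I. We want v_2 with N^2 v_2 = 0 but N^1 v_2 ≠ 0; then v_{j-1} := N · v_j for j = 2, …, 2.

Pick v_2 = (1, 0, 0)ᵀ.
Then v_1 = N · v_2 = (3, -6, -3)ᵀ.

Sanity check: (A − (4)·I) v_1 = (0, 0, 0)ᵀ = 0. ✓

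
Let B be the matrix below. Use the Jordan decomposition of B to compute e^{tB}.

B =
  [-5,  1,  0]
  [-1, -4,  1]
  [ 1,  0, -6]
e^{tB} =
  [-t^2*exp(-5*t)/2 + exp(-5*t), t^2*exp(-5*t)/2 + t*exp(-5*t), t^2*exp(-5*t)/2]
  [-t*exp(-5*t), t*exp(-5*t) + exp(-5*t), t*exp(-5*t)]
  [-t^2*exp(-5*t)/2 + t*exp(-5*t), t^2*exp(-5*t)/2, t^2*exp(-5*t)/2 - t*exp(-5*t) + exp(-5*t)]

Strategy: write B = P · J · P⁻¹ where J is a Jordan canonical form, so e^{tB} = P · e^{tJ} · P⁻¹, and e^{tJ} can be computed block-by-block.

B has Jordan form
J =
  [-5,  1,  0]
  [ 0, -5,  1]
  [ 0,  0, -5]
(up to reordering of blocks).

Per-block formulas:
  For a 3×3 Jordan block J_3(-5): exp(t · J_3(-5)) = e^(-5t)·(I + t·N + (t^2/2)·N^2), where N is the 3×3 nilpotent shift.

After assembling e^{tJ} and conjugating by P, we get:

e^{tB} =
  [-t^2*exp(-5*t)/2 + exp(-5*t), t^2*exp(-5*t)/2 + t*exp(-5*t), t^2*exp(-5*t)/2]
  [-t*exp(-5*t), t*exp(-5*t) + exp(-5*t), t*exp(-5*t)]
  [-t^2*exp(-5*t)/2 + t*exp(-5*t), t^2*exp(-5*t)/2, t^2*exp(-5*t)/2 - t*exp(-5*t) + exp(-5*t)]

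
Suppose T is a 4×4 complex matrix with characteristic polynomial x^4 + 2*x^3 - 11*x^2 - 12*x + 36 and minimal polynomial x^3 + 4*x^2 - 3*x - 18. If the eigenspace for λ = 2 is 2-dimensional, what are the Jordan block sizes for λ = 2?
Block sizes for λ = 2: [1, 1]

Step 1 — from the characteristic polynomial, algebraic multiplicity of λ = 2 is 2. From dim ker(T − (2)·I) = 2, there are exactly 2 Jordan blocks for λ = 2.
Step 2 — from the minimal polynomial, the factor (x − 2) tells us the largest block for λ = 2 has size 1.
Step 3 — with total size 2, 2 blocks, and largest block 1, the block sizes (in nonincreasing order) are [1, 1].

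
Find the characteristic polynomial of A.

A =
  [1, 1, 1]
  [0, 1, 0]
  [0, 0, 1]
x^3 - 3*x^2 + 3*x - 1

Expanding det(x·I − A) (e.g. by cofactor expansion or by noting that A is similar to its Jordan form J, which has the same characteristic polynomial as A) gives
  χ_A(x) = x^3 - 3*x^2 + 3*x - 1
which factors as (x - 1)^3. The eigenvalues (with algebraic multiplicities) are λ = 1 with multiplicity 3.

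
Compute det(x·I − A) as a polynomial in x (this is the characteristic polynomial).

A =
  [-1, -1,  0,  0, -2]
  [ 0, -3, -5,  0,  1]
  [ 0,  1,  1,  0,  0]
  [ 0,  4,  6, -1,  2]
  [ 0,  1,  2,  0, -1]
x^5 + 5*x^4 + 10*x^3 + 10*x^2 + 5*x + 1

Expanding det(x·I − A) (e.g. by cofactor expansion or by noting that A is similar to its Jordan form J, which has the same characteristic polynomial as A) gives
  χ_A(x) = x^5 + 5*x^4 + 10*x^3 + 10*x^2 + 5*x + 1
which factors as (x + 1)^5. The eigenvalues (with algebraic multiplicities) are λ = -1 with multiplicity 5.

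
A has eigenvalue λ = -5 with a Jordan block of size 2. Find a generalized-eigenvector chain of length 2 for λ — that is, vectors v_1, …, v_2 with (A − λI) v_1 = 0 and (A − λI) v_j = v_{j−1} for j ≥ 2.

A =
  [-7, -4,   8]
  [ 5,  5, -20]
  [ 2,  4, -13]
A Jordan chain for λ = -5 of length 2:
v_1 = (-2, 5, 2)ᵀ
v_2 = (1, 0, 0)ᵀ

Let N = A − (-5)·I. We want v_2 with N^2 v_2 = 0 but N^1 v_2 ≠ 0; then v_{j-1} := N · v_j for j = 2, …, 2.

Pick v_2 = (1, 0, 0)ᵀ.
Then v_1 = N · v_2 = (-2, 5, 2)ᵀ.

Sanity check: (A − (-5)·I) v_1 = (0, 0, 0)ᵀ = 0. ✓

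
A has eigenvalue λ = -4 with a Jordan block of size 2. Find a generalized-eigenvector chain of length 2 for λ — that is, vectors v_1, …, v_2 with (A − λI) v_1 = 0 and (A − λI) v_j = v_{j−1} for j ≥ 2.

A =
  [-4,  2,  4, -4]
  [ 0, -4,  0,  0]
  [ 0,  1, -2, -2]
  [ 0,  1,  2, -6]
A Jordan chain for λ = -4 of length 2:
v_1 = (2, 0, 1, 1)ᵀ
v_2 = (0, 1, 0, 0)ᵀ

Let N = A − (-4)·I. We want v_2 with N^2 v_2 = 0 but N^1 v_2 ≠ 0; then v_{j-1} := N · v_j for j = 2, …, 2.

Pick v_2 = (0, 1, 0, 0)ᵀ.
Then v_1 = N · v_2 = (2, 0, 1, 1)ᵀ.

Sanity check: (A − (-4)·I) v_1 = (0, 0, 0, 0)ᵀ = 0. ✓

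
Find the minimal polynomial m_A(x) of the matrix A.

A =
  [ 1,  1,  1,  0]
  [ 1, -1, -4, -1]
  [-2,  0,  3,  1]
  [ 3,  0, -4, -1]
x^4 - 2*x^3 + x^2

The characteristic polynomial is χ_A(x) = x^2*(x - 1)^2, so the eigenvalues are known. The minimal polynomial is
  m_A(x) = Π_λ (x − λ)^{k_λ}
where k_λ is the size of the *largest* Jordan block for λ (equivalently, the smallest k with (A − λI)^k v = 0 for every generalised eigenvector v of λ).

  λ = 0: largest Jordan block has size 2, contributing (x − 0)^2
  λ = 1: largest Jordan block has size 2, contributing (x − 1)^2

So m_A(x) = x^2*(x - 1)^2 = x^4 - 2*x^3 + x^2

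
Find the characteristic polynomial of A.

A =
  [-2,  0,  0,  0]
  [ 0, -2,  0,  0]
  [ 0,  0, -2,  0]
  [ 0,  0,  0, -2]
x^4 + 8*x^3 + 24*x^2 + 32*x + 16

Expanding det(x·I − A) (e.g. by cofactor expansion or by noting that A is similar to its Jordan form J, which has the same characteristic polynomial as A) gives
  χ_A(x) = x^4 + 8*x^3 + 24*x^2 + 32*x + 16
which factors as (x + 2)^4. The eigenvalues (with algebraic multiplicities) are λ = -2 with multiplicity 4.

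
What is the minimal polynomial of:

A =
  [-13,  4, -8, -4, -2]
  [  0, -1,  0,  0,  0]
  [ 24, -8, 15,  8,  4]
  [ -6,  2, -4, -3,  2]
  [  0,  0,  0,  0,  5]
x^3 - 5*x^2 - x + 5

The characteristic polynomial is χ_A(x) = (x - 5)*(x - 1)*(x + 1)^3, so the eigenvalues are known. The minimal polynomial is
  m_A(x) = Π_λ (x − λ)^{k_λ}
where k_λ is the size of the *largest* Jordan block for λ (equivalently, the smallest k with (A − λI)^k v = 0 for every generalised eigenvector v of λ).

  λ = -1: largest Jordan block has size 1, contributing (x + 1)
  λ = 1: largest Jordan block has size 1, contributing (x − 1)
  λ = 5: largest Jordan block has size 1, contributing (x − 5)

So m_A(x) = (x - 5)*(x - 1)*(x + 1) = x^3 - 5*x^2 - x + 5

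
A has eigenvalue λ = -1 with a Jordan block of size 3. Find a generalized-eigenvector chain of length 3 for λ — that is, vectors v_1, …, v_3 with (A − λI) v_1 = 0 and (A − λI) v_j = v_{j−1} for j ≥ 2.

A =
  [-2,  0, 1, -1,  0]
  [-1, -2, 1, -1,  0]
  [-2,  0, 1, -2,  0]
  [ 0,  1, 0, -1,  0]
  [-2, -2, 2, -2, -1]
A Jordan chain for λ = -1 of length 3:
v_1 = (-1, 0, -2, -1, 0)ᵀ
v_2 = (-1, -1, -2, 0, -2)ᵀ
v_3 = (1, 0, 0, 0, 0)ᵀ

Let N = A − (-1)·I. We want v_3 with N^3 v_3 = 0 but N^2 v_3 ≠ 0; then v_{j-1} := N · v_j for j = 3, …, 2.

Pick v_3 = (1, 0, 0, 0, 0)ᵀ.
Then v_2 = N · v_3 = (-1, -1, -2, 0, -2)ᵀ.
Then v_1 = N · v_2 = (-1, 0, -2, -1, 0)ᵀ.

Sanity check: (A − (-1)·I) v_1 = (0, 0, 0, 0, 0)ᵀ = 0. ✓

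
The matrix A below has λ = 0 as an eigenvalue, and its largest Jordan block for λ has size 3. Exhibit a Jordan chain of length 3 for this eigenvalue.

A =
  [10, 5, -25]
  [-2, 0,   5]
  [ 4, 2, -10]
A Jordan chain for λ = 0 of length 3:
v_1 = (-10, 0, -4)ᵀ
v_2 = (10, -2, 4)ᵀ
v_3 = (1, 0, 0)ᵀ

Let N = A − (0)·I. We want v_3 with N^3 v_3 = 0 but N^2 v_3 ≠ 0; then v_{j-1} := N · v_j for j = 3, …, 2.

Pick v_3 = (1, 0, 0)ᵀ.
Then v_2 = N · v_3 = (10, -2, 4)ᵀ.
Then v_1 = N · v_2 = (-10, 0, -4)ᵀ.

Sanity check: (A − (0)·I) v_1 = (0, 0, 0)ᵀ = 0. ✓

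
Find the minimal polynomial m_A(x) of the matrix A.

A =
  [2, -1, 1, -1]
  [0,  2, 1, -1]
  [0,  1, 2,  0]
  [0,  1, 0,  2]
x^3 - 6*x^2 + 12*x - 8

The characteristic polynomial is χ_A(x) = (x - 2)^4, so the eigenvalues are known. The minimal polynomial is
  m_A(x) = Π_λ (x − λ)^{k_λ}
where k_λ is the size of the *largest* Jordan block for λ (equivalently, the smallest k with (A − λI)^k v = 0 for every generalised eigenvector v of λ).

  λ = 2: largest Jordan block has size 3, contributing (x − 2)^3

So m_A(x) = (x - 2)^3 = x^3 - 6*x^2 + 12*x - 8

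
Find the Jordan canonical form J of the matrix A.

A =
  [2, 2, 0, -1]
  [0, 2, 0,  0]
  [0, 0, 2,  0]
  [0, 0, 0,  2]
J_2(2) ⊕ J_1(2) ⊕ J_1(2)

The characteristic polynomial is
  det(x·I − A) = x^4 - 8*x^3 + 24*x^2 - 32*x + 16 = (x - 2)^4

Eigenvalues and multiplicities (the geometric multiplicity of λ is n − rank(A − λI), which equals the number of Jordan blocks for λ):
  λ = 2: algebraic multiplicity = 4, geometric multiplicity = 3

Determining the block sizes for each eigenvalue:
  λ = 2: 3 blocks summing to 4 forces exactly one block of size 2 and the rest size 1 → block sizes [2, 1, 1]

Assembling the blocks gives a Jordan form
J =
  [2, 1, 0, 0]
  [0, 2, 0, 0]
  [0, 0, 2, 0]
  [0, 0, 0, 2]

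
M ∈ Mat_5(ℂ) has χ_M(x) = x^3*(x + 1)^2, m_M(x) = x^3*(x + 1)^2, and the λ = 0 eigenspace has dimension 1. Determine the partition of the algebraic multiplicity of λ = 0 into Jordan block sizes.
Block sizes for λ = 0: [3]

Step 1 — from the characteristic polynomial, algebraic multiplicity of λ = 0 is 3. From dim ker(M − (0)·I) = 1, there are exactly 1 Jordan blocks for λ = 0.
Step 2 — from the minimal polynomial, the factor (x − 0)^3 tells us the largest block for λ = 0 has size 3.
Step 3 — with total size 3, 1 blocks, and largest block 3, the block sizes (in nonincreasing order) are [3].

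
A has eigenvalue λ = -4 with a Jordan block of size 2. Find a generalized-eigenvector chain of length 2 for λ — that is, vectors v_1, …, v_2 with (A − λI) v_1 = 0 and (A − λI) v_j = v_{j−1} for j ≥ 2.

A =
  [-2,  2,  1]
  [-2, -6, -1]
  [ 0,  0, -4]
A Jordan chain for λ = -4 of length 2:
v_1 = (2, -2, 0)ᵀ
v_2 = (1, 0, 0)ᵀ

Let N = A − (-4)·I. We want v_2 with N^2 v_2 = 0 but N^1 v_2 ≠ 0; then v_{j-1} := N · v_j for j = 2, …, 2.

Pick v_2 = (1, 0, 0)ᵀ.
Then v_1 = N · v_2 = (2, -2, 0)ᵀ.

Sanity check: (A − (-4)·I) v_1 = (0, 0, 0)ᵀ = 0. ✓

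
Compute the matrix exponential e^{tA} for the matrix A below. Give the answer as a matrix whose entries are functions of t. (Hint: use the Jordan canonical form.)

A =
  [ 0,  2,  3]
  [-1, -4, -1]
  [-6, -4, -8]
e^{tA} =
  [-2*t^2*exp(-4*t) + 4*t*exp(-4*t) + exp(-4*t), -2*t^2*exp(-4*t) + 2*t*exp(-4*t), -t^2*exp(-4*t) + 3*t*exp(-4*t)]
  [t^2*exp(-4*t) - t*exp(-4*t), t^2*exp(-4*t) + exp(-4*t), t^2*exp(-4*t)/2 - t*exp(-4*t)]
  [2*t^2*exp(-4*t) - 6*t*exp(-4*t), 2*t^2*exp(-4*t) - 4*t*exp(-4*t), t^2*exp(-4*t) - 4*t*exp(-4*t) + exp(-4*t)]

Strategy: write A = P · J · P⁻¹ where J is a Jordan canonical form, so e^{tA} = P · e^{tJ} · P⁻¹, and e^{tJ} can be computed block-by-block.

A has Jordan form
J =
  [-4,  1,  0]
  [ 0, -4,  1]
  [ 0,  0, -4]
(up to reordering of blocks).

Per-block formulas:
  For a 3×3 Jordan block J_3(-4): exp(t · J_3(-4)) = e^(-4t)·(I + t·N + (t^2/2)·N^2), where N is the 3×3 nilpotent shift.

After assembling e^{tJ} and conjugating by P, we get:

e^{tA} =
  [-2*t^2*exp(-4*t) + 4*t*exp(-4*t) + exp(-4*t), -2*t^2*exp(-4*t) + 2*t*exp(-4*t), -t^2*exp(-4*t) + 3*t*exp(-4*t)]
  [t^2*exp(-4*t) - t*exp(-4*t), t^2*exp(-4*t) + exp(-4*t), t^2*exp(-4*t)/2 - t*exp(-4*t)]
  [2*t^2*exp(-4*t) - 6*t*exp(-4*t), 2*t^2*exp(-4*t) - 4*t*exp(-4*t), t^2*exp(-4*t) - 4*t*exp(-4*t) + exp(-4*t)]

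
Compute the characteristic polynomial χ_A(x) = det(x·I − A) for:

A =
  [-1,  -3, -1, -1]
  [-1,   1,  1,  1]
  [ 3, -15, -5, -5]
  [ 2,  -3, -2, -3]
x^4 + 8*x^3 + 24*x^2 + 32*x + 16

Expanding det(x·I − A) (e.g. by cofactor expansion or by noting that A is similar to its Jordan form J, which has the same characteristic polynomial as A) gives
  χ_A(x) = x^4 + 8*x^3 + 24*x^2 + 32*x + 16
which factors as (x + 2)^4. The eigenvalues (with algebraic multiplicities) are λ = -2 with multiplicity 4.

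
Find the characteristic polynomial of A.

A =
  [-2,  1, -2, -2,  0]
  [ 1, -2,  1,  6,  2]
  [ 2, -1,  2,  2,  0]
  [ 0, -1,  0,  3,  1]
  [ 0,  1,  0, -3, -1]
x^5

Expanding det(x·I − A) (e.g. by cofactor expansion or by noting that A is similar to its Jordan form J, which has the same characteristic polynomial as A) gives
  χ_A(x) = x^5
which factors as x^5. The eigenvalues (with algebraic multiplicities) are λ = 0 with multiplicity 5.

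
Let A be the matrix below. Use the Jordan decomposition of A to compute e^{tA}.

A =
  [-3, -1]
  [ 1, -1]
e^{tA} =
  [-t*exp(-2*t) + exp(-2*t), -t*exp(-2*t)]
  [t*exp(-2*t), t*exp(-2*t) + exp(-2*t)]

Strategy: write A = P · J · P⁻¹ where J is a Jordan canonical form, so e^{tA} = P · e^{tJ} · P⁻¹, and e^{tJ} can be computed block-by-block.

A has Jordan form
J =
  [-2,  1]
  [ 0, -2]
(up to reordering of blocks).

Per-block formulas:
  For a 2×2 Jordan block J_2(-2): exp(t · J_2(-2)) = e^(-2t)·(I + t·N), where N is the 2×2 nilpotent shift.

After assembling e^{tJ} and conjugating by P, we get:

e^{tA} =
  [-t*exp(-2*t) + exp(-2*t), -t*exp(-2*t)]
  [t*exp(-2*t), t*exp(-2*t) + exp(-2*t)]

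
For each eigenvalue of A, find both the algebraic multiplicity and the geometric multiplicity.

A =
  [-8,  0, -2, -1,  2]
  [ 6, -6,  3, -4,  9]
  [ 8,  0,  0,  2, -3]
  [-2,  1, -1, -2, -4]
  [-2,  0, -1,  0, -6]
λ = -5: alg = 2, geom = 1; λ = -4: alg = 3, geom = 1

Step 1 — factor the characteristic polynomial to read off the algebraic multiplicities:
  χ_A(x) = (x + 4)^3*(x + 5)^2

Step 2 — compute geometric multiplicities via the rank-nullity identity g(λ) = n − rank(A − λI):
  rank(A − (-5)·I) = 4, so dim ker(A − (-5)·I) = n − 4 = 1
  rank(A − (-4)·I) = 4, so dim ker(A − (-4)·I) = n − 4 = 1

Summary:
  λ = -5: algebraic multiplicity = 2, geometric multiplicity = 1
  λ = -4: algebraic multiplicity = 3, geometric multiplicity = 1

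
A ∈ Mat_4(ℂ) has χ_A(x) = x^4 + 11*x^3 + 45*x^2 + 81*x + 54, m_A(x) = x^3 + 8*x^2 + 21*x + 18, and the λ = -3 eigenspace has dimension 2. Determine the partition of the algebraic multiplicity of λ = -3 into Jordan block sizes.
Block sizes for λ = -3: [2, 1]

Step 1 — from the characteristic polynomial, algebraic multiplicity of λ = -3 is 3. From dim ker(A − (-3)·I) = 2, there are exactly 2 Jordan blocks for λ = -3.
Step 2 — from the minimal polynomial, the factor (x + 3)^2 tells us the largest block for λ = -3 has size 2.
Step 3 — with total size 3, 2 blocks, and largest block 2, the block sizes (in nonincreasing order) are [2, 1].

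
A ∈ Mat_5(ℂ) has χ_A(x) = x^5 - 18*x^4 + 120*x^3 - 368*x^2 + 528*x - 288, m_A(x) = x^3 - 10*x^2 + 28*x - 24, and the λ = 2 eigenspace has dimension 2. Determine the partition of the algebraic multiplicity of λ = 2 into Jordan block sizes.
Block sizes for λ = 2: [2, 1]

Step 1 — from the characteristic polynomial, algebraic multiplicity of λ = 2 is 3. From dim ker(A − (2)·I) = 2, there are exactly 2 Jordan blocks for λ = 2.
Step 2 — from the minimal polynomial, the factor (x − 2)^2 tells us the largest block for λ = 2 has size 2.
Step 3 — with total size 3, 2 blocks, and largest block 2, the block sizes (in nonincreasing order) are [2, 1].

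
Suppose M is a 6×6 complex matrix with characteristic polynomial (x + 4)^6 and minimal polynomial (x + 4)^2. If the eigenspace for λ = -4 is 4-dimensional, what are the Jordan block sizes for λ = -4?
Block sizes for λ = -4: [2, 2, 1, 1]

Step 1 — from the characteristic polynomial, algebraic multiplicity of λ = -4 is 6. From dim ker(M − (-4)·I) = 4, there are exactly 4 Jordan blocks for λ = -4.
Step 2 — from the minimal polynomial, the factor (x + 4)^2 tells us the largest block for λ = -4 has size 2.
Step 3 — with total size 6, 4 blocks, and largest block 2, the block sizes (in nonincreasing order) are [2, 2, 1, 1].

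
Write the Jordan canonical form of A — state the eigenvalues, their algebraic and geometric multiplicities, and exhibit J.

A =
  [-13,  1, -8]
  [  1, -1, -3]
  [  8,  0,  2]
J_3(-4)

The characteristic polynomial is
  det(x·I − A) = x^3 + 12*x^2 + 48*x + 64 = (x + 4)^3

Eigenvalues and multiplicities (the geometric multiplicity of λ is n − rank(A − λI), which equals the number of Jordan blocks for λ):
  λ = -4: algebraic multiplicity = 3, geometric multiplicity = 1

Determining the block sizes for each eigenvalue:
  λ = -4: one block (gm = 1), so the single block has size am = 3 → block sizes [3]

Assembling the blocks gives a Jordan form
J =
  [-4,  1,  0]
  [ 0, -4,  1]
  [ 0,  0, -4]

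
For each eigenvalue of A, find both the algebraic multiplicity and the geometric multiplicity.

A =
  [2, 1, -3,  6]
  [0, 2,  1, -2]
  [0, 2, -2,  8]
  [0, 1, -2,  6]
λ = 2: alg = 4, geom = 2

Step 1 — factor the characteristic polynomial to read off the algebraic multiplicities:
  χ_A(x) = (x - 2)^4

Step 2 — compute geometric multiplicities via the rank-nullity identity g(λ) = n − rank(A − λI):
  rank(A − (2)·I) = 2, so dim ker(A − (2)·I) = n − 2 = 2

Summary:
  λ = 2: algebraic multiplicity = 4, geometric multiplicity = 2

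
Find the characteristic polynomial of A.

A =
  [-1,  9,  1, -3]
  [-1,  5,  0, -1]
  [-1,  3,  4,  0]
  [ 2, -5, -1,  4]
x^4 - 12*x^3 + 54*x^2 - 108*x + 81

Expanding det(x·I − A) (e.g. by cofactor expansion or by noting that A is similar to its Jordan form J, which has the same characteristic polynomial as A) gives
  χ_A(x) = x^4 - 12*x^3 + 54*x^2 - 108*x + 81
which factors as (x - 3)^4. The eigenvalues (with algebraic multiplicities) are λ = 3 with multiplicity 4.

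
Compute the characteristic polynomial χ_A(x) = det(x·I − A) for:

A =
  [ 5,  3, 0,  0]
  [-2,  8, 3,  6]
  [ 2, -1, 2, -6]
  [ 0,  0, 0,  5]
x^4 - 20*x^3 + 150*x^2 - 500*x + 625

Expanding det(x·I − A) (e.g. by cofactor expansion or by noting that A is similar to its Jordan form J, which has the same characteristic polynomial as A) gives
  χ_A(x) = x^4 - 20*x^3 + 150*x^2 - 500*x + 625
which factors as (x - 5)^4. The eigenvalues (with algebraic multiplicities) are λ = 5 with multiplicity 4.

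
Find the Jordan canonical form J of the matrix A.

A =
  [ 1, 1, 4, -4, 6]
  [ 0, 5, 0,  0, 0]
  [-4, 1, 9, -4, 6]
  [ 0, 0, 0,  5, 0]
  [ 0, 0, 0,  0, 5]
J_2(5) ⊕ J_1(5) ⊕ J_1(5) ⊕ J_1(5)

The characteristic polynomial is
  det(x·I − A) = x^5 - 25*x^4 + 250*x^3 - 1250*x^2 + 3125*x - 3125 = (x - 5)^5

Eigenvalues and multiplicities (the geometric multiplicity of λ is n − rank(A − λI), which equals the number of Jordan blocks for λ):
  λ = 5: algebraic multiplicity = 5, geometric multiplicity = 4

Determining the block sizes for each eigenvalue:
  λ = 5: 4 blocks summing to 5 forces exactly one block of size 2 and the rest size 1 → block sizes [2, 1, 1, 1]

Assembling the blocks gives a Jordan form
J =
  [5, 1, 0, 0, 0]
  [0, 5, 0, 0, 0]
  [0, 0, 5, 0, 0]
  [0, 0, 0, 5, 0]
  [0, 0, 0, 0, 5]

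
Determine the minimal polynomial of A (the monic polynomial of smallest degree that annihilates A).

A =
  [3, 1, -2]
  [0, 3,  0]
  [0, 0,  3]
x^2 - 6*x + 9

The characteristic polynomial is χ_A(x) = (x - 3)^3, so the eigenvalues are known. The minimal polynomial is
  m_A(x) = Π_λ (x − λ)^{k_λ}
where k_λ is the size of the *largest* Jordan block for λ (equivalently, the smallest k with (A − λI)^k v = 0 for every generalised eigenvector v of λ).

  λ = 3: largest Jordan block has size 2, contributing (x − 3)^2

So m_A(x) = (x - 3)^2 = x^2 - 6*x + 9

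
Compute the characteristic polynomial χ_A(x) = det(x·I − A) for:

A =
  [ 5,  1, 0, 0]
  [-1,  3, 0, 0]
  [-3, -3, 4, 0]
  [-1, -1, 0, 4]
x^4 - 16*x^3 + 96*x^2 - 256*x + 256

Expanding det(x·I − A) (e.g. by cofactor expansion or by noting that A is similar to its Jordan form J, which has the same characteristic polynomial as A) gives
  χ_A(x) = x^4 - 16*x^3 + 96*x^2 - 256*x + 256
which factors as (x - 4)^4. The eigenvalues (with algebraic multiplicities) are λ = 4 with multiplicity 4.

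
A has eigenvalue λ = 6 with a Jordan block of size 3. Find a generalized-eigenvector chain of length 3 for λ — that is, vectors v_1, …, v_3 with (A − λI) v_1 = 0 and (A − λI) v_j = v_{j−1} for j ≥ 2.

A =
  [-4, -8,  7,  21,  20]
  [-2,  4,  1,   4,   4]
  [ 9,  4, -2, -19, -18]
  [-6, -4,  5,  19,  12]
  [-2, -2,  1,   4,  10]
A Jordan chain for λ = 6 of length 3:
v_1 = (4, 1, -2, 2, 1)ᵀ
v_2 = (-3, -1, 1, -1, -1)ᵀ
v_3 = (1, 0, 1, 0, 0)ᵀ

Let N = A − (6)·I. We want v_3 with N^3 v_3 = 0 but N^2 v_3 ≠ 0; then v_{j-1} := N · v_j for j = 3, …, 2.

Pick v_3 = (1, 0, 1, 0, 0)ᵀ.
Then v_2 = N · v_3 = (-3, -1, 1, -1, -1)ᵀ.
Then v_1 = N · v_2 = (4, 1, -2, 2, 1)ᵀ.

Sanity check: (A − (6)·I) v_1 = (0, 0, 0, 0, 0)ᵀ = 0. ✓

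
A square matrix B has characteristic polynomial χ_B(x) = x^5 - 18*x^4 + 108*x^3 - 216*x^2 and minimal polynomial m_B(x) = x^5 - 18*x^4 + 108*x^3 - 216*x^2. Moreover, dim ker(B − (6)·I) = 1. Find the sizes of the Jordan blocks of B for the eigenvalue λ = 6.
Block sizes for λ = 6: [3]

Step 1 — from the characteristic polynomial, algebraic multiplicity of λ = 6 is 3. From dim ker(B − (6)·I) = 1, there are exactly 1 Jordan blocks for λ = 6.
Step 2 — from the minimal polynomial, the factor (x − 6)^3 tells us the largest block for λ = 6 has size 3.
Step 3 — with total size 3, 1 blocks, and largest block 3, the block sizes (in nonincreasing order) are [3].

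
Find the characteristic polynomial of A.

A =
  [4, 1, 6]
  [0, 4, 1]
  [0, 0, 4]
x^3 - 12*x^2 + 48*x - 64

Expanding det(x·I − A) (e.g. by cofactor expansion or by noting that A is similar to its Jordan form J, which has the same characteristic polynomial as A) gives
  χ_A(x) = x^3 - 12*x^2 + 48*x - 64
which factors as (x - 4)^3. The eigenvalues (with algebraic multiplicities) are λ = 4 with multiplicity 3.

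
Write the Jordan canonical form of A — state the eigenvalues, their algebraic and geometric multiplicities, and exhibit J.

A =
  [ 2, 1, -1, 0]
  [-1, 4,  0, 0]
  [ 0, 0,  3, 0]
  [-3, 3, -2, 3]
J_3(3) ⊕ J_1(3)

The characteristic polynomial is
  det(x·I − A) = x^4 - 12*x^3 + 54*x^2 - 108*x + 81 = (x - 3)^4

Eigenvalues and multiplicities (the geometric multiplicity of λ is n − rank(A − λI), which equals the number of Jordan blocks for λ):
  λ = 3: algebraic multiplicity = 4, geometric multiplicity = 2

Determining the block sizes for each eigenvalue:
  λ = 3: with am = 4 and gm = 2, the partition is not yet determined (e.g. several partitions of 4 into 2 parts exist). Let N = A − (3)·I. Computing rank(N^1) = 2, rank(N^2) = 1, rank(N^3) = 0; the number of blocks of size ≥ j is rank(N^{j−1}) − rank(N^j), giving [2, 1, 1]. So we have 1 block(s) of size 3, 1 block(s) of size 1 → block sizes [3, 1]

Assembling the blocks gives a Jordan form
J =
  [3, 1, 0, 0]
  [0, 3, 1, 0]
  [0, 0, 3, 0]
  [0, 0, 0, 3]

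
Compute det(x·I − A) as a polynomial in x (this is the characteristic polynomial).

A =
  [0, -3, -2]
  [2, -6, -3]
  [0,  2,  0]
x^3 + 6*x^2 + 12*x + 8

Expanding det(x·I − A) (e.g. by cofactor expansion or by noting that A is similar to its Jordan form J, which has the same characteristic polynomial as A) gives
  χ_A(x) = x^3 + 6*x^2 + 12*x + 8
which factors as (x + 2)^3. The eigenvalues (with algebraic multiplicities) are λ = -2 with multiplicity 3.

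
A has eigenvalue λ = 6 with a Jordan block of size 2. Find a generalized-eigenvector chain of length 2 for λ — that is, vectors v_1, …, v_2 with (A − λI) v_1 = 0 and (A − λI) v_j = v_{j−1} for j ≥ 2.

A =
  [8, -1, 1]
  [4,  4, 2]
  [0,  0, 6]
A Jordan chain for λ = 6 of length 2:
v_1 = (2, 4, 0)ᵀ
v_2 = (1, 0, 0)ᵀ

Let N = A − (6)·I. We want v_2 with N^2 v_2 = 0 but N^1 v_2 ≠ 0; then v_{j-1} := N · v_j for j = 2, …, 2.

Pick v_2 = (1, 0, 0)ᵀ.
Then v_1 = N · v_2 = (2, 4, 0)ᵀ.

Sanity check: (A − (6)·I) v_1 = (0, 0, 0)ᵀ = 0. ✓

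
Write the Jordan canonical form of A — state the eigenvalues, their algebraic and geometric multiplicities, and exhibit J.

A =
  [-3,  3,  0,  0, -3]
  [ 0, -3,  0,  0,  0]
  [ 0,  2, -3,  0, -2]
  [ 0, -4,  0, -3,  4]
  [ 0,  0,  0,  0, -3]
J_2(-3) ⊕ J_1(-3) ⊕ J_1(-3) ⊕ J_1(-3)

The characteristic polynomial is
  det(x·I − A) = x^5 + 15*x^4 + 90*x^3 + 270*x^2 + 405*x + 243 = (x + 3)^5

Eigenvalues and multiplicities (the geometric multiplicity of λ is n − rank(A − λI), which equals the number of Jordan blocks for λ):
  λ = -3: algebraic multiplicity = 5, geometric multiplicity = 4

Determining the block sizes for each eigenvalue:
  λ = -3: 4 blocks summing to 5 forces exactly one block of size 2 and the rest size 1 → block sizes [2, 1, 1, 1]

Assembling the blocks gives a Jordan form
J =
  [-3,  1,  0,  0,  0]
  [ 0, -3,  0,  0,  0]
  [ 0,  0, -3,  0,  0]
  [ 0,  0,  0, -3,  0]
  [ 0,  0,  0,  0, -3]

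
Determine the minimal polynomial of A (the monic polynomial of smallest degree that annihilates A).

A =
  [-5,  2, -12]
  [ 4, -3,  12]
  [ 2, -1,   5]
x^2 + 2*x + 1

The characteristic polynomial is χ_A(x) = (x + 1)^3, so the eigenvalues are known. The minimal polynomial is
  m_A(x) = Π_λ (x − λ)^{k_λ}
where k_λ is the size of the *largest* Jordan block for λ (equivalently, the smallest k with (A − λI)^k v = 0 for every generalised eigenvector v of λ).

  λ = -1: largest Jordan block has size 2, contributing (x + 1)^2

So m_A(x) = (x + 1)^2 = x^2 + 2*x + 1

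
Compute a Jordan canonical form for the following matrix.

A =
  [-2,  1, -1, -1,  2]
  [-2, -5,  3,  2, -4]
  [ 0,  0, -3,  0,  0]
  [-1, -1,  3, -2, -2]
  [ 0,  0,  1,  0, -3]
J_3(-3) ⊕ J_1(-3) ⊕ J_1(-3)

The characteristic polynomial is
  det(x·I − A) = x^5 + 15*x^4 + 90*x^3 + 270*x^2 + 405*x + 243 = (x + 3)^5

Eigenvalues and multiplicities (the geometric multiplicity of λ is n − rank(A − λI), which equals the number of Jordan blocks for λ):
  λ = -3: algebraic multiplicity = 5, geometric multiplicity = 3

Determining the block sizes for each eigenvalue:
  λ = -3: with am = 5 and gm = 3, the partition is not yet determined (e.g. several partitions of 5 into 3 parts exist). Let N = A − (-3)·I. Computing rank(N^1) = 2, rank(N^2) = 1, rank(N^3) = 0; the number of blocks of size ≥ j is rank(N^{j−1}) − rank(N^j), giving [3, 1, 1]. So we have 1 block(s) of size 3, 2 block(s) of size 1 → block sizes [3, 1, 1]

Assembling the blocks gives a Jordan form
J =
  [-3,  1,  0,  0,  0]
  [ 0, -3,  1,  0,  0]
  [ 0,  0, -3,  0,  0]
  [ 0,  0,  0, -3,  0]
  [ 0,  0,  0,  0, -3]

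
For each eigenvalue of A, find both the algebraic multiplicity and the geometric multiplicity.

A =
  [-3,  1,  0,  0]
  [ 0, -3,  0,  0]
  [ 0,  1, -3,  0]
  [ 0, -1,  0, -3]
λ = -3: alg = 4, geom = 3

Step 1 — factor the characteristic polynomial to read off the algebraic multiplicities:
  χ_A(x) = (x + 3)^4

Step 2 — compute geometric multiplicities via the rank-nullity identity g(λ) = n − rank(A − λI):
  rank(A − (-3)·I) = 1, so dim ker(A − (-3)·I) = n − 1 = 3

Summary:
  λ = -3: algebraic multiplicity = 4, geometric multiplicity = 3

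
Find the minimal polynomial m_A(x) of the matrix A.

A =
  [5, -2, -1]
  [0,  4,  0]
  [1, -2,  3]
x^2 - 8*x + 16

The characteristic polynomial is χ_A(x) = (x - 4)^3, so the eigenvalues are known. The minimal polynomial is
  m_A(x) = Π_λ (x − λ)^{k_λ}
where k_λ is the size of the *largest* Jordan block for λ (equivalently, the smallest k with (A − λI)^k v = 0 for every generalised eigenvector v of λ).

  λ = 4: largest Jordan block has size 2, contributing (x − 4)^2

So m_A(x) = (x - 4)^2 = x^2 - 8*x + 16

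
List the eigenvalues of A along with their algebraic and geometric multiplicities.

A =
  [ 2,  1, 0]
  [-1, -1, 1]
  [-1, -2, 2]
λ = 1: alg = 3, geom = 1

Step 1 — factor the characteristic polynomial to read off the algebraic multiplicities:
  χ_A(x) = (x - 1)^3

Step 2 — compute geometric multiplicities via the rank-nullity identity g(λ) = n − rank(A − λI):
  rank(A − (1)·I) = 2, so dim ker(A − (1)·I) = n − 2 = 1

Summary:
  λ = 1: algebraic multiplicity = 3, geometric multiplicity = 1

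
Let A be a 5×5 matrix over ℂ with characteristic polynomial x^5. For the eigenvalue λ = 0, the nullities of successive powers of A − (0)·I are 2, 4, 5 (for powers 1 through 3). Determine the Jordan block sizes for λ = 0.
Block sizes for λ = 0: [3, 2]

From the dimensions of kernels of powers, the number of Jordan blocks of size at least j is d_j − d_{j−1} where d_j = dim ker(N^j) (with d_0 = 0). Computing the differences gives [2, 2, 1].
The number of blocks of size exactly k is (#blocks of size ≥ k) − (#blocks of size ≥ k + 1), so the partition is: 1 block(s) of size 2, 1 block(s) of size 3.
In nonincreasing order the block sizes are [3, 2].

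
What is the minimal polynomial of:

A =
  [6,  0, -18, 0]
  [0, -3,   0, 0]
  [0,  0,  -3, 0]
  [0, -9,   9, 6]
x^2 - 3*x - 18

The characteristic polynomial is χ_A(x) = (x - 6)^2*(x + 3)^2, so the eigenvalues are known. The minimal polynomial is
  m_A(x) = Π_λ (x − λ)^{k_λ}
where k_λ is the size of the *largest* Jordan block for λ (equivalently, the smallest k with (A − λI)^k v = 0 for every generalised eigenvector v of λ).

  λ = -3: largest Jordan block has size 1, contributing (x + 3)
  λ = 6: largest Jordan block has size 1, contributing (x − 6)

So m_A(x) = (x - 6)*(x + 3) = x^2 - 3*x - 18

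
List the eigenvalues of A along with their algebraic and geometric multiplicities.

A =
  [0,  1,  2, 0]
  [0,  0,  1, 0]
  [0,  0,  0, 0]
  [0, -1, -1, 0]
λ = 0: alg = 4, geom = 2

Step 1 — factor the characteristic polynomial to read off the algebraic multiplicities:
  χ_A(x) = x^4

Step 2 — compute geometric multiplicities via the rank-nullity identity g(λ) = n − rank(A − λI):
  rank(A − (0)·I) = 2, so dim ker(A − (0)·I) = n − 2 = 2

Summary:
  λ = 0: algebraic multiplicity = 4, geometric multiplicity = 2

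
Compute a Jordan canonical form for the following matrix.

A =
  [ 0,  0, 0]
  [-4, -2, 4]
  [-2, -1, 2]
J_2(0) ⊕ J_1(0)

The characteristic polynomial is
  det(x·I − A) = x^3

Eigenvalues and multiplicities (the geometric multiplicity of λ is n − rank(A − λI), which equals the number of Jordan blocks for λ):
  λ = 0: algebraic multiplicity = 3, geometric multiplicity = 2

Determining the block sizes for each eigenvalue:
  λ = 0: 2 blocks summing to 3 forces exactly one block of size 2 and the rest size 1 → block sizes [2, 1]

Assembling the blocks gives a Jordan form
J =
  [0, 1, 0]
  [0, 0, 0]
  [0, 0, 0]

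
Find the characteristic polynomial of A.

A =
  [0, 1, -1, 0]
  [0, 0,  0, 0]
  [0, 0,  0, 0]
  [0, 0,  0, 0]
x^4

Expanding det(x·I − A) (e.g. by cofactor expansion or by noting that A is similar to its Jordan form J, which has the same characteristic polynomial as A) gives
  χ_A(x) = x^4
which factors as x^4. The eigenvalues (with algebraic multiplicities) are λ = 0 with multiplicity 4.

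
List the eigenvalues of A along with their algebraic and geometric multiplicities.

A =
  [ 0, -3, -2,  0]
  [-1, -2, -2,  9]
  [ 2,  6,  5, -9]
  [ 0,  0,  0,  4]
λ = 1: alg = 3, geom = 2; λ = 4: alg = 1, geom = 1

Step 1 — factor the characteristic polynomial to read off the algebraic multiplicities:
  χ_A(x) = (x - 4)*(x - 1)^3

Step 2 — compute geometric multiplicities via the rank-nullity identity g(λ) = n − rank(A − λI):
  rank(A − (1)·I) = 2, so dim ker(A − (1)·I) = n − 2 = 2
  rank(A − (4)·I) = 3, so dim ker(A − (4)·I) = n − 3 = 1

Summary:
  λ = 1: algebraic multiplicity = 3, geometric multiplicity = 2
  λ = 4: algebraic multiplicity = 1, geometric multiplicity = 1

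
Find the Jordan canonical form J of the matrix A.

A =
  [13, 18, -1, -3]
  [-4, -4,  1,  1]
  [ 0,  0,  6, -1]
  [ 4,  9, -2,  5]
J_3(5) ⊕ J_1(5)

The characteristic polynomial is
  det(x·I − A) = x^4 - 20*x^3 + 150*x^2 - 500*x + 625 = (x - 5)^4

Eigenvalues and multiplicities (the geometric multiplicity of λ is n − rank(A − λI), which equals the number of Jordan blocks for λ):
  λ = 5: algebraic multiplicity = 4, geometric multiplicity = 2

Determining the block sizes for each eigenvalue:
  λ = 5: with am = 4 and gm = 2, the partition is not yet determined (e.g. several partitions of 4 into 2 parts exist). Let N = A − (5)·I. Computing rank(N^1) = 2, rank(N^2) = 1, rank(N^3) = 0; the number of blocks of size ≥ j is rank(N^{j−1}) − rank(N^j), giving [2, 1, 1]. So we have 1 block(s) of size 3, 1 block(s) of size 1 → block sizes [3, 1]

Assembling the blocks gives a Jordan form
J =
  [5, 1, 0, 0]
  [0, 5, 1, 0]
  [0, 0, 5, 0]
  [0, 0, 0, 5]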